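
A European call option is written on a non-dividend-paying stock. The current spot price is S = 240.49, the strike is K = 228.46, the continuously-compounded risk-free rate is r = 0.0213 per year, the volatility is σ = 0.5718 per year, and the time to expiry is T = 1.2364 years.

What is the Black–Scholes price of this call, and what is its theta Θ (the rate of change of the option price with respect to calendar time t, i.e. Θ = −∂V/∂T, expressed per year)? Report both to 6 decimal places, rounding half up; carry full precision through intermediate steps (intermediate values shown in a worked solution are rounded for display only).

price = 67.146687
Θ = -24.394160

σ√T = 0.5718·√1.2364 = 0.635805
d₁ = (ln(S/K) + (r+σ²/2)T) / (σ√T) = (ln(240.49/228.46) + (0.0213+0.5718²/2)·1.2364) / 0.635805 = (0.051317 + 0.228459) / 0.635805 = 0.440035
d₂ = d₁ − σ√T = 0.440035 − 0.635805 = -0.195769
e^{−rT} = e^{−0.0213·1.2364} = 0.974008
N(d₁) = 0.670044,  N(d₂) = 0.422395
Call price V = S·N(d₁) − K·e^{−rT}·N(d₂) = 161.138931 − 93.992245 = 67.146687
φ(d₁) = (1/√(2π))·e^{−d₁²/2} = 0.362129
Θ = −S·φ(d₁)·σ/(2√T) − r·K·e^{−rT}·N(d₂) = −22.392125 − 2.002035 = -24.394160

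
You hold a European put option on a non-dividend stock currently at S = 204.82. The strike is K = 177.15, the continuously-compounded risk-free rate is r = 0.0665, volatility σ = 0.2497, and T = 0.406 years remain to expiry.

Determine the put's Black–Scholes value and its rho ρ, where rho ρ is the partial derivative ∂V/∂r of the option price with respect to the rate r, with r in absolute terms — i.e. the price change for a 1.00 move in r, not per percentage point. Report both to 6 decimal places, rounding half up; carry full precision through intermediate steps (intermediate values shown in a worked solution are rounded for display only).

σ√T = 0.2497·√0.406 = 0.159104
d₁ = (ln(S/K) + (r+σ²/2)T) / (σ√T) = (ln(204.82/177.15) + (0.0665+0.2497²/2)·0.406) / 0.159104 = (0.145135 + 0.039656) / 0.159104 = 1.161445
d₂ = d₁ − σ√T = 1.161445 − 0.159104 = 1.002341
e^{−rT} = e^{−0.0665·0.406} = 0.973362
N(−d₁) = 0.122730,  N(−d₂) = 0.158089
Put price V = K·e^{−rT}·N(−d₂) − S·N(−d₁) = 27.259539 − 25.137648 = 2.121891
ρ = −K·T·e^{−rT}·N(−d₂) = -11.067373

price = 2.121891
ρ = -11.067373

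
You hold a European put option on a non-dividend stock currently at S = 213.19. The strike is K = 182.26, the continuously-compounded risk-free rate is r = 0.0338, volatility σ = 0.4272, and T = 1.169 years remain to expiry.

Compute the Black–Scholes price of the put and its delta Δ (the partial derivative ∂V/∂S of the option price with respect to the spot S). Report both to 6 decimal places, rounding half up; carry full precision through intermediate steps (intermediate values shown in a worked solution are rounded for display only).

σ√T = 0.4272·√1.169 = 0.461890
d₁ = (ln(S/K) + (r+σ²/2)T) / (σ√T) = (ln(213.19/182.26) + (0.0338+0.4272²/2)·1.169) / 0.461890 = (0.156750 + 0.146183) / 0.461890 = 0.655855
d₂ = d₁ − σ√T = 0.655855 − 0.461890 = 0.193965
e^{−rT} = e^{−0.0338·1.169} = 0.961258
N(−d₁) = 0.255959,  N(−d₂) = 0.423102
Put price V = K·e^{−rT}·N(−d₂) − S·N(−d₁) = 74.126937 − 54.567826 = 19.559111
Δ = −N(−d₁) = -0.255959

price = 19.559111
Δ = -0.255959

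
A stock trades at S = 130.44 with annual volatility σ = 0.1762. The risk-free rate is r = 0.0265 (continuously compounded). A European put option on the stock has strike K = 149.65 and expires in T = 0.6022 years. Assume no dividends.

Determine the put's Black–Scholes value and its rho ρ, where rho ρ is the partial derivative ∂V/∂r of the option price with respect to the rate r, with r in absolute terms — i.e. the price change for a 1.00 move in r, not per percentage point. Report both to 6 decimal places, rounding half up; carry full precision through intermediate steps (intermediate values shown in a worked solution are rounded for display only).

σ√T = 0.1762·√0.6022 = 0.136734
d₁ = (ln(S/K) + (r+σ²/2)T) / (σ√T) = (ln(130.44/149.65) + (0.0265+0.1762²/2)·0.6022) / 0.136734 = (-0.137386 + 0.025306) / 0.136734 = -0.819691
d₂ = d₁ − σ√T = -0.819691 − 0.136734 = -0.956424
e^{−rT} = e^{−0.0265·0.6022} = 0.984168
N(−d₁) = 0.793804,  N(−d₂) = 0.830571
Put price V = K·e^{−rT}·N(−d₂) − S·N(−d₁) = 122.327169 − 103.543757 = 18.783411
ρ = −K·T·e^{−rT}·N(−d₂) = -73.665421

price = 18.783411
ρ = -73.665421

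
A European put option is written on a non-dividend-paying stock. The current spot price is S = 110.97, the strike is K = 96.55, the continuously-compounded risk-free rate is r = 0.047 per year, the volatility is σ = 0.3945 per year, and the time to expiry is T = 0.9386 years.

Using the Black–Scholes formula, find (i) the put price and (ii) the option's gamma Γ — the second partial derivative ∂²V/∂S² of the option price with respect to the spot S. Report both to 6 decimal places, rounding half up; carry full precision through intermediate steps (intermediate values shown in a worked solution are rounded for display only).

price = 7.828088
Γ = 0.007512

σ√T = 0.3945·√0.9386 = 0.382197
d₁ = (ln(S/K) + (r+σ²/2)T) / (σ√T) = (ln(110.97/96.55) + (0.047+0.3945²/2)·0.9386) / 0.382197 = (0.139199 + 0.117151) / 0.382197 = 0.670728
d₂ = d₁ − σ√T = 0.670728 − 0.382197 = 0.288531
e^{−rT} = e^{−0.047·0.9386} = 0.956845
N(−d₁) = 0.251197,  N(−d₂) = 0.386470
Put price V = K·e^{−rT}·N(−d₂) − S·N(−d₁) = 35.703397 − 27.875309 = 7.828088
φ(d₁) = (1/√(2π))·e^{−d₁²/2} = 0.318582
Γ = φ(d₁) / (S·σ·√T) = 0.007512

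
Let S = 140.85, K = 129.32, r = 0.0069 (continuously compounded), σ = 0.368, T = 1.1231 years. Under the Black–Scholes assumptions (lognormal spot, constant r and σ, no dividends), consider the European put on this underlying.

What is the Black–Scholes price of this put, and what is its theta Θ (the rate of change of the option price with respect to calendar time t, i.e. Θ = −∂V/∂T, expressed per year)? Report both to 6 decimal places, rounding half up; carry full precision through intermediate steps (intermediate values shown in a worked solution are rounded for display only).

price = 15.126236
Θ = -8.452536

σ√T = 0.368·√1.1231 = 0.389993
d₁ = (ln(S/K) + (r+σ²/2)T) / (σ√T) = (ln(140.85/129.32) + (0.0069+0.368²/2)·1.1231) / 0.389993 = (0.085406 + 0.083797) / 0.389993 = 0.433860
d₂ = d₁ − σ√T = 0.433860 − 0.389993 = 0.043866
e^{−rT} = e^{−0.0069·1.1231} = 0.992281
N(−d₁) = 0.332195,  N(−d₂) = 0.482505
Put price V = K·e^{−rT}·N(−d₂) − S·N(−d₁) = 61.915932 − 46.789696 = 15.126236
φ(d₁) = (1/√(2π))·e^{−d₁²/2} = 0.363108
Θ = −S·φ(d₁)·σ/(2√T) + r·K·e^{−rT}·N(−d₂) = −8.879755 + 0.427220 = -8.452536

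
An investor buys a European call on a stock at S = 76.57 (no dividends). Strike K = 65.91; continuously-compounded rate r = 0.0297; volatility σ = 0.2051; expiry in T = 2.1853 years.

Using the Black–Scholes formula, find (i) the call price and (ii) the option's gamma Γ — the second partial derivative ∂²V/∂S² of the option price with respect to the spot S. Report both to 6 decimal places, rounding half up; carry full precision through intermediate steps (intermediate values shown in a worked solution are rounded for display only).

price = 17.719328
Γ = 0.011871

σ√T = 0.2051·√2.1853 = 0.303194
d₁ = (ln(S/K) + (r+σ²/2)T) / (σ√T) = (ln(76.57/65.91) + (0.0297+0.2051²/2)·2.1853) / 0.303194 = (0.149915 + 0.110867) / 0.303194 = 0.860115
d₂ = d₁ − σ√T = 0.860115 − 0.303194 = 0.556920
e^{−rT} = e^{−0.0297·2.1853} = 0.937158
N(d₁) = 0.805137,  N(d₂) = 0.711209
Call price V = S·N(d₁) − K·e^{−rT}·N(d₂) = 61.649350 − 43.930023 = 17.719328
φ(d₁) = (1/√(2π))·e^{−d₁²/2} = 0.275591
Γ = φ(d₁) / (S·σ·√T) = 0.011871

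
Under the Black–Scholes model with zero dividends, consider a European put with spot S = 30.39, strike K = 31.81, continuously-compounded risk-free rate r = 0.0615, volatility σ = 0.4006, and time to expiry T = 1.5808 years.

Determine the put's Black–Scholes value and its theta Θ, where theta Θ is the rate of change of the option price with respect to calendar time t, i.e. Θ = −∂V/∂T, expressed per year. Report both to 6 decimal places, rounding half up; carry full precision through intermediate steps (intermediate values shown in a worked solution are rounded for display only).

price = 5.157414
Θ = -0.821017

σ√T = 0.4006·√1.5808 = 0.503674
d₁ = (ln(S/K) + (r+σ²/2)T) / (σ√T) = (ln(30.39/31.81) + (0.0615+0.4006²/2)·1.5808) / 0.503674 = (-0.045667 + 0.224063) / 0.503674 = 0.354189
d₂ = d₁ − σ√T = 0.354189 − 0.503674 = -0.149485
e^{−rT} = e^{−0.0615·1.5808} = 0.907357
N(−d₁) = 0.361599,  N(−d₂) = 0.559414
Put price V = K·e^{−rT}·N(−d₂) − S·N(−d₁) = 16.146395 − 10.988981 = 5.157414
φ(d₁) = (1/√(2π))·e^{−d₁²/2} = 0.374687
Θ = −S·φ(d₁)·σ/(2√T) + r·K·e^{−rT}·N(−d₂) = −1.814020 + 0.993003 = -0.821017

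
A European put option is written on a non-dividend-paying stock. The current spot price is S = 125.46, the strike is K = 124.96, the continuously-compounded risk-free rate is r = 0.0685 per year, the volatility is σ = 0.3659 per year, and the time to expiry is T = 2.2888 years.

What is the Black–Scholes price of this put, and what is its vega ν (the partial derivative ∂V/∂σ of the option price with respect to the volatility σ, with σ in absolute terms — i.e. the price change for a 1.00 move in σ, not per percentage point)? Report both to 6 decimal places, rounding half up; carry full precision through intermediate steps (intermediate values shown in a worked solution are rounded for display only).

price = 17.039932
ν = 64.469543

σ√T = 0.3659·√2.2888 = 0.553562
d₁ = (ln(S/K) + (r+σ²/2)T) / (σ√T) = (ln(125.46/124.96) + (0.0685+0.3659²/2)·2.2888) / 0.553562 = (0.003993 + 0.309998) / 0.553562 = 0.567220
d₂ = d₁ − σ√T = 0.567220 − 0.553562 = 0.013658
e^{−rT} = e^{−0.0685·2.2888} = 0.854890
N(−d₁) = 0.285282,  N(−d₂) = 0.494551
Put price V = K·e^{−rT}·N(−d₂) − S·N(−d₁) = 52.831449 − 35.791517 = 17.039932
φ(d₁) = (1/√(2π))·e^{−d₁²/2} = 0.339661
ν = S·φ(d₁)·√T = 64.469543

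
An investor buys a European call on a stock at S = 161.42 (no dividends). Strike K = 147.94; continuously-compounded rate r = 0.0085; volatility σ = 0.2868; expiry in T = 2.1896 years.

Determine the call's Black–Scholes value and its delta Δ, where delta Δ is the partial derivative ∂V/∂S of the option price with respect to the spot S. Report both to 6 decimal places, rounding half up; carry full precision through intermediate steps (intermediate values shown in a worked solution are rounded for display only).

σ√T = 0.2868·√2.1896 = 0.424386
d₁ = (ln(S/K) + (r+σ²/2)T) / (σ√T) = (ln(161.42/147.94) + (0.0085+0.2868²/2)·2.1896) / 0.424386 = (0.087203 + 0.108664) / 0.424386 = 0.461528
d₂ = d₁ − σ√T = 0.461528 − 0.424386 = 0.037142
e^{−rT} = e^{−0.0085·2.1896} = 0.981561
N(d₁) = 0.677790,  N(d₂) = 0.514814
Call price V = S·N(d₁) − K·e^{−rT}·N(d₂) = 109.408899 − 74.757216 = 34.651683
Δ = N(d₁) = 0.677790

price = 34.651683
Δ = 0.677790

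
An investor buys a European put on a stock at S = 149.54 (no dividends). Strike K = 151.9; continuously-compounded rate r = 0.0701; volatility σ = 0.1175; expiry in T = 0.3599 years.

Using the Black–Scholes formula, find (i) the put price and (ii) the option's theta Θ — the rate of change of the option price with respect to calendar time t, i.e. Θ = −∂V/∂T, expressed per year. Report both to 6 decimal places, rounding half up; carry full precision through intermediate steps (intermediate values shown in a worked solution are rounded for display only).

σ√T = 0.1175·√0.3599 = 0.070490
d₁ = (ln(S/K) + (r+σ²/2)T) / (σ√T) = (ln(149.54/151.9) + (0.0701+0.1175²/2)·0.3599) / 0.070490 = (-0.015658 + 0.027713) / 0.070490 = 0.171016
d₂ = d₁ − σ√T = 0.171016 − 0.070490 = 0.100525
e^{−rT} = e^{−0.0701·0.3599} = 0.975087
N(−d₁) = 0.432106,  N(−d₂) = 0.459964
Put price V = K·e^{−rT}·N(−d₂) − S·N(−d₁) = 68.127807 − 64.617089 = 3.510718
φ(d₁) = (1/√(2π))·e^{−d₁²/2} = 0.393151
Θ = −S·φ(d₁)·σ/(2√T) + r·K·e^{−rT}·N(−d₂) = −5.757496 + 4.775759 = -0.981736

price = 3.510718
Θ = -0.981736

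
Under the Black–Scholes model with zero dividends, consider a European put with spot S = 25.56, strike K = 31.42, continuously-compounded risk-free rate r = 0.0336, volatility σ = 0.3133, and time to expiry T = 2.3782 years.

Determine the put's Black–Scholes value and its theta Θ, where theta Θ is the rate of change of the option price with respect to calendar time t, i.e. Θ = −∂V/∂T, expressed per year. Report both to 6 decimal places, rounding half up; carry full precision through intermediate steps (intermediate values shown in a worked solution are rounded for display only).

σ√T = 0.3133·√2.3782 = 0.483153
d₁ = (ln(S/K) + (r+σ²/2)T) / (σ√T) = (ln(25.56/31.42) + (0.0336+0.3133²/2)·2.3782) / 0.483153 = (-0.206416 + 0.196626) / 0.483153 = -0.020263
d₂ = d₁ − σ√T = -0.020263 − 0.483153 = -0.503416
e^{−rT} = e^{−0.0336·2.3782} = 0.923202
N(−d₁) = 0.508083,  N(−d₂) = 0.692664
Put price V = K·e^{−rT}·N(−d₂) − S·N(−d₁) = 20.092105 − 12.986607 = 7.105498
φ(d₁) = (1/√(2π))·e^{−d₁²/2} = 0.398860
Θ = −S·φ(d₁)·σ/(2√T) + r·K·e^{−rT}·N(−d₂) = −1.035590 + 0.675095 = -0.360496

price = 7.105498
Θ = -0.360496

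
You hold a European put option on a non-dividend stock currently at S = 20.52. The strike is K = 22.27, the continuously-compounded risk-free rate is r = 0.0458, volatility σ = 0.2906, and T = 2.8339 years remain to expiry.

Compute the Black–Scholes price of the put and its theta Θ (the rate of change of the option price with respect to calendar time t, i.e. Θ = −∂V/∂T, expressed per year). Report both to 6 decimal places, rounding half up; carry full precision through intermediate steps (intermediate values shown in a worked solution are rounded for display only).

σ√T = 0.2906·√2.8339 = 0.489202
d₁ = (ln(S/K) + (r+σ²/2)T) / (σ√T) = (ln(20.52/22.27) + (0.0458+0.2906²/2)·2.8339) / 0.489202 = (-0.081840 + 0.249452) / 0.489202 = 0.342622
d₂ = d₁ − σ√T = 0.342622 − 0.489202 = -0.146580
e^{−rT} = e^{−0.0458·2.8339} = 0.878278
N(−d₁) = 0.365941,  N(−d₂) = 0.558268
Put price V = K·e^{−rT}·N(−d₂) − S·N(−d₁) = 10.919299 − 7.509118 = 3.410182
φ(d₁) = (1/√(2π))·e^{−d₁²/2} = 0.376200
Θ = −S·φ(d₁)·σ/(2√T) + r·K·e^{−rT}·N(−d₂) = −0.666300 + 0.500104 = -0.166196

price = 3.410182
Θ = -0.166196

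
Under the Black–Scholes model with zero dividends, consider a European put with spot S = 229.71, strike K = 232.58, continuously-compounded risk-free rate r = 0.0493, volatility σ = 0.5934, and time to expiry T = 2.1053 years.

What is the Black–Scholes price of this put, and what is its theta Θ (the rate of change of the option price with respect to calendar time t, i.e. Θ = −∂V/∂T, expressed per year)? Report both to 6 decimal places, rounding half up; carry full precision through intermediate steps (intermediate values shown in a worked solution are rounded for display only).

price = 63.547685
Θ = -9.743953

σ√T = 0.5934·√2.1053 = 0.861003
d₁ = (ln(S/K) + (r+σ²/2)T) / (σ√T) = (ln(229.71/232.58) + (0.0493+0.5934²/2)·2.1053) / 0.861003 = (-0.012417 + 0.474454) / 0.861003 = 0.536627
d₂ = d₁ − σ√T = 0.536627 − 0.861003 = -0.324375
e^{−rT} = e^{−0.0493·2.1053} = 0.901413
N(−d₁) = 0.295763,  N(−d₂) = 0.627173
Put price V = K·e^{−rT}·N(−d₂) − S·N(−d₁) = 131.487301 − 67.939616 = 63.547685
φ(d₁) = (1/√(2π))·e^{−d₁²/2} = 0.345445
Θ = −S·φ(d₁)·σ/(2√T) + r·K·e^{−rT}·N(−d₂) = −16.226277 + 6.482324 = -9.743953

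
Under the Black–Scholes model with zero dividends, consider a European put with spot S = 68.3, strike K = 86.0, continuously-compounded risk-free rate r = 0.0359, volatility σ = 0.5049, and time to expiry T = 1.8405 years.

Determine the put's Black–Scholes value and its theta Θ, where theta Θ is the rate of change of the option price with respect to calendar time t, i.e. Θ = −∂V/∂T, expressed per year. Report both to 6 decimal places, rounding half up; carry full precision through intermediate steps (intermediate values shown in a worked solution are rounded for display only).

σ√T = 0.5049·√1.8405 = 0.684973
d₁ = (ln(S/K) + (r+σ²/2)T) / (σ√T) = (ln(68.3/86.0) + (0.0359+0.5049²/2)·1.8405) / 0.684973 = (-0.230438 + 0.300668) / 0.684973 = 0.102530
d₂ = d₁ − σ√T = 0.102530 − 0.684973 = -0.582443
e^{−rT} = e^{−0.0359·1.8405} = 0.936062
N(−d₁) = 0.459168,  N(−d₂) = 0.719866
Put price V = K·e^{−rT}·N(−d₂) − S·N(−d₁) = 57.950130 − 31.361175 = 26.588955
φ(d₁) = (1/√(2π))·e^{−d₁²/2} = 0.396851
Θ = −S·φ(d₁)·σ/(2√T) + r·K·e^{−rT}·N(−d₂) = −5.043773 + 2.080410 = -2.963363

price = 26.588955
Θ = -2.963363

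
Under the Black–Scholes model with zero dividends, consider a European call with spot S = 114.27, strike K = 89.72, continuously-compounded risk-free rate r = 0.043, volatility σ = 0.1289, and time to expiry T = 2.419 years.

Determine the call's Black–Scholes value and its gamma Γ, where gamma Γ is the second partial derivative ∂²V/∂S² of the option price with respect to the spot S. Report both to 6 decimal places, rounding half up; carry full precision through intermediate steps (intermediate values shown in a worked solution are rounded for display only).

price = 33.743451
Γ = 0.003290

σ√T = 0.1289·√2.419 = 0.200480
d₁ = (ln(S/K) + (r+σ²/2)T) / (σ√T) = (ln(114.27/89.72) + (0.043+0.1289²/2)·2.419) / 0.200480 = (0.241870 + 0.124113) / 0.200480 = 1.825537
d₂ = d₁ − σ√T = 1.825537 − 0.200480 = 1.625057
e^{−rT} = e^{−0.043·2.419} = 0.901210
N(d₁) = 0.966040,  N(d₂) = 0.947925
Call price V = S·N(d₁) − K·e^{−rT}·N(d₂) = 110.389388 − 76.645937 = 33.743451
φ(d₁) = (1/√(2π))·e^{−d₁²/2} = 0.075379
Γ = φ(d₁) / (S·σ·√T) = 0.003290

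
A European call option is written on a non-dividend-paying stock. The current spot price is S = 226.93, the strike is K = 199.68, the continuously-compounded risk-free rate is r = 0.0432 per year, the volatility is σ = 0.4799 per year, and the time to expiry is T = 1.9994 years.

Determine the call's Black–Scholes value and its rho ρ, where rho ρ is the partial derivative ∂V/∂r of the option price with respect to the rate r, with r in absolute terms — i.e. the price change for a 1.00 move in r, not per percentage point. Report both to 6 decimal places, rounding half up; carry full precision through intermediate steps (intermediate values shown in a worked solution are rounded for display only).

price = 78.927256
ρ = 179.671277

σ√T = 0.4799·√1.9994 = 0.678579
d₁ = (ln(S/K) + (r+σ²/2)T) / (σ√T) = (ln(226.93/199.68) + (0.0432+0.4799²/2)·1.9994) / 0.678579 = (0.127926 + 0.316609) / 0.678579 = 0.655096
d₂ = d₁ − σ√T = 0.655096 − 0.678579 = -0.023483
e^{−rT} = e^{−0.0432·1.9994} = 0.917251
N(d₁) = 0.743797,  N(d₂) = 0.490632
Call price V = S·N(d₁) − K·e^{−rT}·N(d₂) = 168.789853 − 89.862597 = 78.927256
ρ = K·T·e^{−rT}·N(d₂) = 179.671277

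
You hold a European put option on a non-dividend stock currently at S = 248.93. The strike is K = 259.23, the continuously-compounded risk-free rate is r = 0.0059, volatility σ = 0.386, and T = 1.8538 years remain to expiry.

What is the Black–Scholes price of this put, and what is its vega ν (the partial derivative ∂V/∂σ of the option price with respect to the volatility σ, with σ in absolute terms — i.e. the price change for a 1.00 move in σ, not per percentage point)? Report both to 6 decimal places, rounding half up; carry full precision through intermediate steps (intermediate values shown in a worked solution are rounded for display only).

price = 56.194244
ν = 132.362242

σ√T = 0.386·√1.8538 = 0.525556
d₁ = (ln(S/K) + (r+σ²/2)T) / (σ√T) = (ln(248.93/259.23) + (0.0059+0.386²/2)·1.8538) / 0.525556 = (-0.040544 + 0.149042) / 0.525556 = 0.206444
d₂ = d₁ − σ√T = 0.206444 − 0.525556 = -0.319112
e^{−rT} = e^{−0.0059·1.8538} = 0.989122
N(−d₁) = 0.418222,  N(−d₂) = 0.625179
Put price V = K·e^{−rT}·N(−d₂) − S·N(−d₁) = 160.302254 − 104.108010 = 56.194244
φ(d₁) = (1/√(2π))·e^{−d₁²/2} = 0.390531
ν = S·φ(d₁)·√T = 132.362242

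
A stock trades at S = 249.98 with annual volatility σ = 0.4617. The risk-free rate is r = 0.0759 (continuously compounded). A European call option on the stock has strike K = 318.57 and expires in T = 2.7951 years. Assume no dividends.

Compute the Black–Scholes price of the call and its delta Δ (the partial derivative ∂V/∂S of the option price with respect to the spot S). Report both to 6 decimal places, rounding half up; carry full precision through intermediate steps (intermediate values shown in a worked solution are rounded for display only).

price = 72.475075
Δ = 0.635583

σ√T = 0.4617·√2.7951 = 0.771896
d₁ = (ln(S/K) + (r+σ²/2)T) / (σ√T) = (ln(249.98/318.57) + (0.0759+0.4617²/2)·2.7951) / 0.771896 = (-0.242461 + 0.510059) / 0.771896 = 0.346677
d₂ = d₁ − σ√T = 0.346677 − 0.771896 = -0.425219
e^{−rT} = e^{−0.0759·2.7951} = 0.808845
N(d₁) = 0.635583,  N(d₂) = 0.335339
Call price V = S·N(d₁) − K·e^{−rT}·N(d₂) = 158.883005 − 86.407930 = 72.475075
Δ = N(d₁) = 0.635583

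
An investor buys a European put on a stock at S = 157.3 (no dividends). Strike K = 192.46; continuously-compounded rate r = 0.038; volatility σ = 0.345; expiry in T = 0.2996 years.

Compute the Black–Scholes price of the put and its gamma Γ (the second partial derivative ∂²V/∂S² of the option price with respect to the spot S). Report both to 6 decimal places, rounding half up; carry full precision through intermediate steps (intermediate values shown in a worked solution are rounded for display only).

σ√T = 0.345·√0.2996 = 0.188838
d₁ = (ln(S/K) + (r+σ²/2)T) / (σ√T) = (ln(157.3/192.46) + (0.038+0.345²/2)·0.2996) / 0.188838 = (-0.201734 + 0.029215) / 0.188838 = -0.913580
d₂ = d₁ − σ√T = -0.913580 − 0.188838 = -1.102418
e^{−rT} = e^{−0.038·0.2996} = 0.988680
N(−d₁) = 0.819531,  N(−d₂) = 0.864860
Put price V = K·e^{−rT}·N(−d₂) − S·N(−d₁) = 164.566686 − 128.912243 = 35.654444
φ(d₁) = (1/√(2π))·e^{−d₁²/2} = 0.262829
Γ = φ(d₁) / (S·σ·√T) = 0.008848

price = 35.654444
Γ = 0.008848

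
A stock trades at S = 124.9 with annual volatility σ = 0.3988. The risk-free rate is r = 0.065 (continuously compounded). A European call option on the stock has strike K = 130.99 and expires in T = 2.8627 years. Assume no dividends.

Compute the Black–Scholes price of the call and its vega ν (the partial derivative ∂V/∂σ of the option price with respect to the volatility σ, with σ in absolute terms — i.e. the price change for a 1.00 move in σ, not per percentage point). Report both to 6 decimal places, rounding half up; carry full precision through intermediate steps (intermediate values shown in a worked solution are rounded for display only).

price = 39.558536
ν = 72.766540

σ√T = 0.3988·√2.8627 = 0.674750
d₁ = (ln(S/K) + (r+σ²/2)T) / (σ√T) = (ln(124.9/130.99) + (0.065+0.3988²/2)·2.8627) / 0.674750 = (-0.047608 + 0.413719) / 0.674750 = 0.542589
d₂ = d₁ − σ√T = 0.542589 − 0.674750 = -0.132162
e^{−rT} = e^{−0.065·2.8627} = 0.830211
N(d₁) = 0.706294,  N(d₂) = 0.447428
Call price V = S·N(d₁) − K·e^{−rT}·N(d₂) = 88.216058 − 48.657523 = 39.558536
φ(d₁) = (1/√(2π))·e^{−d₁²/2} = 0.344335
ν = S·φ(d₁)·√T = 72.766540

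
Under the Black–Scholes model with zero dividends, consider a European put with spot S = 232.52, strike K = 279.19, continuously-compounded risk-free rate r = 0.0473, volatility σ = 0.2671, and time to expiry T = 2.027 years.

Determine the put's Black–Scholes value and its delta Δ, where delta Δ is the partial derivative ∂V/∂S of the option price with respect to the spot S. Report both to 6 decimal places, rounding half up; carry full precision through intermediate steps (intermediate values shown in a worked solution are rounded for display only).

σ√T = 0.2671·√2.027 = 0.380278
d₁ = (ln(S/K) + (r+σ²/2)T) / (σ√T) = (ln(232.52/279.19) + (0.0473+0.2671²/2)·2.027) / 0.380278 = (-0.182916 + 0.168183) / 0.380278 = -0.038745
d₂ = d₁ − σ√T = -0.038745 − 0.380278 = -0.419022
e^{−rT} = e^{−0.0473·2.027} = 0.908576
N(−d₁) = 0.515453,  N(−d₂) = 0.662400
Put price V = K·e^{−rT}·N(−d₂) − S·N(−d₁) = 168.027863 − 119.853124 = 48.174740
Δ = −N(−d₁) = -0.515453

price = 48.174740
Δ = -0.515453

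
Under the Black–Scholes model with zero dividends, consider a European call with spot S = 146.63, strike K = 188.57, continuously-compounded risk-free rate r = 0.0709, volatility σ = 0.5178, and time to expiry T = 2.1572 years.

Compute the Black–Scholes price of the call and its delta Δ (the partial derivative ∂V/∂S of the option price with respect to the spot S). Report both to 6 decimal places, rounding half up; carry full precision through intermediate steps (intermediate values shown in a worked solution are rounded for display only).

σ√T = 0.5178·√2.1572 = 0.760514
d₁ = (ln(S/K) + (r+σ²/2)T) / (σ√T) = (ln(146.63/188.57) + (0.0709+0.5178²/2)·2.1572) / 0.760514 = (-0.251557 + 0.442136) / 0.760514 = 0.250593
d₂ = d₁ − σ√T = 0.250593 − 0.760514 = -0.509921
e^{−rT} = e^{−0.0709·2.1572} = 0.858177
N(d₁) = 0.598936,  N(d₂) = 0.305053
Call price V = S·N(d₁) − K·e^{−rT}·N(d₂) = 87.821921 − 49.365667 = 38.456254
Δ = N(d₁) = 0.598936

price = 38.456254
Δ = 0.598936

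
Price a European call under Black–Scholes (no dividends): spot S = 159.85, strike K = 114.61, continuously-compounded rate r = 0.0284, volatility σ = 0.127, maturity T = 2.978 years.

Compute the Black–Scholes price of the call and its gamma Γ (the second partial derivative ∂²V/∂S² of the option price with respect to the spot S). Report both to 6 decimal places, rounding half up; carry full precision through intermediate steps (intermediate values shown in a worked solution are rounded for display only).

σ√T = 0.127·√2.978 = 0.219162
d₁ = (ln(S/K) + (r+σ²/2)T) / (σ√T) = (ln(159.85/114.61) + (0.0284+0.127²/2)·2.978) / 0.219162 = (0.332701 + 0.108591) / 0.219162 = 2.013539
d₂ = d₁ − σ√T = 2.013539 − 0.219162 = 1.794377
e^{−rT} = e^{−0.0284·2.978} = 0.918903
N(d₁) = 0.977971,  N(d₂) = 0.963623
Call price V = S·N(d₁) − K·e^{−rT}·N(d₂) = 156.328669 − 101.484412 = 54.844257
φ(d₁) = (1/√(2π))·e^{−d₁²/2} = 0.052544
Γ = φ(d₁) / (S·σ·√T) = 0.001500

price = 54.844257
Γ = 0.001500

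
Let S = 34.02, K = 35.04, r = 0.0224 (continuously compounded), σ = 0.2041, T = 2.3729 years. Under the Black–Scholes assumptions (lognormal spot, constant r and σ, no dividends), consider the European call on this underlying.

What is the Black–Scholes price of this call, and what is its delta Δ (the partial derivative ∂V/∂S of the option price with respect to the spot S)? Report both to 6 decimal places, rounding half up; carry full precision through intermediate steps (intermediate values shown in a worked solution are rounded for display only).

price = 4.608617
Δ = 0.591847

σ√T = 0.2041·√2.3729 = 0.314400
d₁ = (ln(S/K) + (r+σ²/2)T) / (σ√T) = (ln(34.02/35.04) + (0.0224+0.2041²/2)·2.3729) / 0.314400 = (-0.029542 + 0.102577) / 0.314400 = 0.232300
d₂ = d₁ − σ√T = 0.232300 − 0.314400 = -0.082101
e^{−rT} = e^{−0.0224·2.3729} = 0.948235
N(d₁) = 0.591847,  N(d₂) = 0.467283
Call price V = S·N(d₁) − K·e^{−rT}·N(d₂) = 20.134646 − 15.526028 = 4.608617
Δ = N(d₁) = 0.591847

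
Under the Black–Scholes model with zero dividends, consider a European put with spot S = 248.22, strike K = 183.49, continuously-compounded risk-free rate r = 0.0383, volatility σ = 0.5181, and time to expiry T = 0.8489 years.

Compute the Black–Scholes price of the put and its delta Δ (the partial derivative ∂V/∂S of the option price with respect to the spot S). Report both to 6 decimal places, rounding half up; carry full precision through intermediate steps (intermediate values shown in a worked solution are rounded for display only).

price = 14.066695
Δ = -0.173669

σ√T = 0.5181·√0.8489 = 0.477355
d₁ = (ln(S/K) + (r+σ²/2)T) / (σ√T) = (ln(248.22/183.49) + (0.0383+0.5181²/2)·0.8489) / 0.477355 = (0.302155 + 0.146447) / 0.477355 = 0.939766
d₂ = d₁ − σ√T = 0.939766 − 0.477355 = 0.462410
e^{−rT} = e^{−0.0383·0.8489} = 0.968010
N(−d₁) = 0.173669,  N(−d₂) = 0.321894
Put price V = K·e^{−rT}·N(−d₂) − S·N(−d₁) = 57.174785 − 43.108089 = 14.066695
Δ = −N(−d₁) = -0.173669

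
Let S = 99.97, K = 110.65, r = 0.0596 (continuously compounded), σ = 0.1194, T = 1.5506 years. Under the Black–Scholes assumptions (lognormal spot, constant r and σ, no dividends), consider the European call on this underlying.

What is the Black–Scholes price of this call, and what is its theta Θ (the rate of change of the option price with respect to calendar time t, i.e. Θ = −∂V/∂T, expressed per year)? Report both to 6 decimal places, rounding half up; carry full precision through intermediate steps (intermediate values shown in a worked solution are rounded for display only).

price = 5.506144
Θ = -4.594287

σ√T = 0.1194·√1.5506 = 0.148681
d₁ = (ln(S/K) + (r+σ²/2)T) / (σ√T) = (ln(99.97/110.65) + (0.0596+0.1194²/2)·1.5506) / 0.148681 = (-0.101502 + 0.103469) / 0.148681 = 0.013228
d₂ = d₁ − σ√T = 0.013228 − 0.148681 = -0.135452
e^{−rT} = e^{−0.0596·1.5506} = 0.911726
N(d₁) = 0.505277,  N(d₂) = 0.446127
Call price V = S·N(d₁) − K·e^{−rT}·N(d₂) = 50.512559 − 45.006414 = 5.506144
φ(d₁) = (1/√(2π))·e^{−d₁²/2} = 0.398907
Θ = −S·φ(d₁)·σ/(2√T) − r·K·e^{−rT}·N(d₂) = −1.911905 − 2.682382 = -4.594287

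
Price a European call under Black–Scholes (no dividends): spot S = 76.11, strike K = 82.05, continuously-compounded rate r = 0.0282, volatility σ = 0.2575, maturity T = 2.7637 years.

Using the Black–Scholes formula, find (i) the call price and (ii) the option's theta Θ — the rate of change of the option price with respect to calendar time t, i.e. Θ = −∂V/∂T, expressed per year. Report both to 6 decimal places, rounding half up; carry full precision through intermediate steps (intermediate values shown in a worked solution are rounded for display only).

price = 12.987608
Θ = -3.189271

σ√T = 0.2575·√2.7637 = 0.428078
d₁ = (ln(S/K) + (r+σ²/2)T) / (σ√T) = (ln(76.11/82.05) + (0.0282+0.2575²/2)·2.7637) / 0.428078 = (-0.075149 + 0.169562) / 0.428078 = 0.220550
d₂ = d₁ − σ√T = 0.220550 − 0.428078 = -0.207528
e^{−rT} = e^{−0.0282·2.7637} = 0.925023
N(d₁) = 0.587279,  N(d₂) = 0.417799
Call price V = S·N(d₁) − K·e^{−rT}·N(d₂) = 44.697767 − 31.710160 = 12.987608
φ(d₁) = (1/√(2π))·e^{−d₁²/2} = 0.389357
Θ = −S·φ(d₁)·σ/(2√T) − r·K·e^{−rT}·N(d₂) = −2.295044 − 0.894227 = -3.189271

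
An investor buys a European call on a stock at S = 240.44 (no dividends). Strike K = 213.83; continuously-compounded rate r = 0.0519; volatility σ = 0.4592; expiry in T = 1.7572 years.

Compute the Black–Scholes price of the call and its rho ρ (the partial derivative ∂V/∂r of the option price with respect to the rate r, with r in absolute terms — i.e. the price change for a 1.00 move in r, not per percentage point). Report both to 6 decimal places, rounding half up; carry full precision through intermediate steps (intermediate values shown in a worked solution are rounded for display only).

σ√T = 0.4592·√1.7572 = 0.608713
d₁ = (ln(S/K) + (r+σ²/2)T) / (σ√T) = (ln(240.44/213.83) + (0.0519+0.4592²/2)·1.7572) / 0.608713 = (0.117289 + 0.276464) / 0.608713 = 0.646863
d₂ = d₁ − σ√T = 0.646863 − 0.608713 = 0.038150
e^{−rT} = e^{−0.0519·1.7572} = 0.912836
N(d₁) = 0.741140,  N(d₂) = 0.515216
Call price V = S·N(d₁) − K·e^{−rT}·N(d₂) = 178.199602 − 100.565911 = 77.633691
ρ = K·T·e^{−rT}·N(d₂) = 176.714419

price = 77.633691
ρ = 176.714419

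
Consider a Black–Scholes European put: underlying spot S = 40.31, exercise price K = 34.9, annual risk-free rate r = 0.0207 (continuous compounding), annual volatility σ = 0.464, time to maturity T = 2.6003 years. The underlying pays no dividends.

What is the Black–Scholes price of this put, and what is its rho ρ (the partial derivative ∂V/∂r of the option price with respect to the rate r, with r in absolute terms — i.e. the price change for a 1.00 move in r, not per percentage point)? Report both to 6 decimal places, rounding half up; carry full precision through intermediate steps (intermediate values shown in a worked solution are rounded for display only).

price = 7.436208
ρ = -46.748734

σ√T = 0.464·√2.6003 = 0.748221
d₁ = (ln(S/K) + (r+σ²/2)T) / (σ√T) = (ln(40.31/34.9) + (0.0207+0.464²/2)·2.6003) / 0.748221 = (0.144113 + 0.333743) / 0.748221 = 0.638657
d₂ = d₁ − σ√T = 0.638657 − 0.748221 = -0.109564
e^{−rT} = e^{−0.0207·2.6003} = 0.947597
N(−d₁) = 0.261523,  N(−d₂) = 0.543622
Put price V = K·e^{−rT}·N(−d₂) − S·N(−d₁) = 17.978208 − 10.542000 = 7.436208
ρ = −K·T·e^{−rT}·N(−d₂) = -46.748734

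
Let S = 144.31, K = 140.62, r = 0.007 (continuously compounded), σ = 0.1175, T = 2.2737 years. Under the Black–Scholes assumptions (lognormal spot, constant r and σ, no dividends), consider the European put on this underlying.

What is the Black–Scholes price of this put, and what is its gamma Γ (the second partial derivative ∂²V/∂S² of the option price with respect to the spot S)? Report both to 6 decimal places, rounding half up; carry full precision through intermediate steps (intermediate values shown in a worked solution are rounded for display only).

price = 7.299016
Γ = 0.014802

σ√T = 0.1175·√2.2737 = 0.177176
d₁ = (ln(S/K) + (r+σ²/2)T) / (σ√T) = (ln(144.31/140.62) + (0.007+0.1175²/2)·2.2737) / 0.177176 = (0.025903 + 0.031612) / 0.177176 = 0.324616
d₂ = d₁ − σ√T = 0.324616 − 0.177176 = 0.147440
e^{−rT} = e^{−0.007·2.2737} = 0.984210
N(−d₁) = 0.372736,  N(−d₂) = 0.441392
Put price V = K·e^{−rT}·N(−d₂) − S·N(−d₁) = 61.088534 − 53.789519 = 7.299016
φ(d₁) = (1/√(2π))·e^{−d₁²/2} = 0.378467
Γ = φ(d₁) / (S·σ·√T) = 0.014802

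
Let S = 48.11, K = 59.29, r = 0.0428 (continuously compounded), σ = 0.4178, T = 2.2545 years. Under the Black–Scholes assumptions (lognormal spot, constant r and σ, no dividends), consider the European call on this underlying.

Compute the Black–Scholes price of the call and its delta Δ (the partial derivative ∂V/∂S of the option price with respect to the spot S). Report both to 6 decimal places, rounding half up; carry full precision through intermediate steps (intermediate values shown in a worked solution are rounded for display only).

σ√T = 0.4178·√2.2545 = 0.627326
d₁ = (ln(S/K) + (r+σ²/2)T) / (σ√T) = (ln(48.11/59.29) + (0.0428+0.4178²/2)·2.2545) / 0.627326 = (-0.208951 + 0.293262) / 0.627326 = 0.134398
d₂ = d₁ − σ√T = 0.134398 − 0.627326 = -0.492929
e^{−rT} = e^{−0.0428·2.2545} = 0.908017
N(d₁) = 0.553456,  N(d₂) = 0.311031
Call price V = S·N(d₁) − K·e^{−rT}·N(d₂) = 26.626765 − 16.744785 = 9.881980
Δ = N(d₁) = 0.553456

price = 9.881980
Δ = 0.553456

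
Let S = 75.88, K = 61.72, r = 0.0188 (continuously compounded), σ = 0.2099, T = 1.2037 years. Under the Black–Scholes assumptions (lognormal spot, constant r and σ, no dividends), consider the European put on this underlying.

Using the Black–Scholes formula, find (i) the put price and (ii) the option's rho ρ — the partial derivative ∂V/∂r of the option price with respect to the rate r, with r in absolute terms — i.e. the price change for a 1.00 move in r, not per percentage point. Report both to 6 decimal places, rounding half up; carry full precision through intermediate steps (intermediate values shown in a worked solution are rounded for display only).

price = 1.304761
ρ = -13.757873

σ√T = 0.2099·√1.2037 = 0.230288
d₁ = (ln(S/K) + (r+σ²/2)T) / (σ√T) = (ln(75.88/61.72) + (0.0188+0.2099²/2)·1.2037) / 0.230288 = (0.206545 + 0.049146) / 0.230288 = 1.110309
d₂ = d₁ − σ√T = 1.110309 − 0.230288 = 0.880021
e^{−rT} = e^{−0.0188·1.2037} = 0.977625
N(−d₁) = 0.133433,  N(−d₂) = 0.189424
Put price V = K·e^{−rT}·N(−d₂) − S·N(−d₁) = 11.429653 − 10.124892 = 1.304761
ρ = −K·T·e^{−rT}·N(−d₂) = -13.757873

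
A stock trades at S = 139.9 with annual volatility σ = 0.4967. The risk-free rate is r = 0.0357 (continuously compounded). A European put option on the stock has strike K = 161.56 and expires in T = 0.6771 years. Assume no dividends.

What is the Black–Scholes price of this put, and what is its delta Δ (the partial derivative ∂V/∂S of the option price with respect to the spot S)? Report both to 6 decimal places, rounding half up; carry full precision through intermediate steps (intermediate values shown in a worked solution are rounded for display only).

σ√T = 0.4967·√0.6771 = 0.408715
d₁ = (ln(S/K) + (r+σ²/2)T) / (σ√T) = (ln(139.9/161.56) + (0.0357+0.4967²/2)·0.6771) / 0.408715 = (-0.143949 + 0.107696) / 0.408715 = -0.088698
d₂ = d₁ − σ√T = -0.088698 − 0.408715 = -0.497413
e^{−rT} = e^{−0.0357·0.6771} = 0.976117
N(−d₁) = 0.535339,  N(−d₂) = 0.690551
Put price V = K·e^{−rT}·N(−d₂) − S·N(−d₁) = 108.900962 − 74.893940 = 34.007022
Δ = −N(−d₁) = -0.535339

price = 34.007022
Δ = -0.535339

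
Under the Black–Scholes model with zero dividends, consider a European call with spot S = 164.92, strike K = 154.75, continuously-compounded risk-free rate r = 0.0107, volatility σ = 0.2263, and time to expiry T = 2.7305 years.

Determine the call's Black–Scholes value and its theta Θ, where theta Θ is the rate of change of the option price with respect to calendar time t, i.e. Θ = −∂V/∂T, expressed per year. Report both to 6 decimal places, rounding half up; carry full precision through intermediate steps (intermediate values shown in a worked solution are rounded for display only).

σ√T = 0.2263·√2.7305 = 0.373943
d₁ = (ln(S/K) + (r+σ²/2)T) / (σ√T) = (ln(164.92/154.75) + (0.0107+0.2263²/2)·2.7305) / 0.373943 = (0.063650 + 0.099133) / 0.373943 = 0.435314
d₂ = d₁ − σ√T = 0.435314 − 0.373943 = 0.061371
e^{−rT} = e^{−0.0107·2.7305} = 0.971206
N(d₁) = 0.668333,  N(d₂) = 0.524468
Call price V = S·N(d₁) − K·e^{−rT}·N(d₂) = 110.221434 − 78.824493 = 31.396941
φ(d₁) = (1/√(2π))·e^{−d₁²/2} = 0.362878
Θ = −S·φ(d₁)·σ/(2√T) − r·K·e^{−rT}·N(d₂) = −4.097961 − 0.843422 = -4.941383

price = 31.396941
Θ = -4.941383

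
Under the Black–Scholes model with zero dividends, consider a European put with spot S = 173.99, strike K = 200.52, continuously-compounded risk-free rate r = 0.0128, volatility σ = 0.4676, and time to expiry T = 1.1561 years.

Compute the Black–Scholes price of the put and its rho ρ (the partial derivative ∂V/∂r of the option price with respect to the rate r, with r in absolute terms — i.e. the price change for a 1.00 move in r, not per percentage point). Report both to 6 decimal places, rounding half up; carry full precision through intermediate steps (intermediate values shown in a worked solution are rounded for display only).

σ√T = 0.4676·√1.1561 = 0.502773
d₁ = (ln(S/K) + (r+σ²/2)T) / (σ√T) = (ln(173.99/200.52) + (0.0128+0.4676²/2)·1.1561) / 0.502773 = (-0.141916 + 0.141189) / 0.502773 = -0.001447
d₂ = d₁ − σ√T = -0.001447 − 0.502773 = -0.504220
e^{−rT} = e^{−0.0128·1.1561} = 0.985311
N(−d₁) = 0.500577,  N(−d₂) = 0.692947
Put price V = K·e^{−rT}·N(−d₂) − S·N(−d₁) = 136.908636 − 87.095450 = 49.813186
ρ = −K·T·e^{−rT}·N(−d₂) = -158.280074

price = 49.813186
ρ = -158.280074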